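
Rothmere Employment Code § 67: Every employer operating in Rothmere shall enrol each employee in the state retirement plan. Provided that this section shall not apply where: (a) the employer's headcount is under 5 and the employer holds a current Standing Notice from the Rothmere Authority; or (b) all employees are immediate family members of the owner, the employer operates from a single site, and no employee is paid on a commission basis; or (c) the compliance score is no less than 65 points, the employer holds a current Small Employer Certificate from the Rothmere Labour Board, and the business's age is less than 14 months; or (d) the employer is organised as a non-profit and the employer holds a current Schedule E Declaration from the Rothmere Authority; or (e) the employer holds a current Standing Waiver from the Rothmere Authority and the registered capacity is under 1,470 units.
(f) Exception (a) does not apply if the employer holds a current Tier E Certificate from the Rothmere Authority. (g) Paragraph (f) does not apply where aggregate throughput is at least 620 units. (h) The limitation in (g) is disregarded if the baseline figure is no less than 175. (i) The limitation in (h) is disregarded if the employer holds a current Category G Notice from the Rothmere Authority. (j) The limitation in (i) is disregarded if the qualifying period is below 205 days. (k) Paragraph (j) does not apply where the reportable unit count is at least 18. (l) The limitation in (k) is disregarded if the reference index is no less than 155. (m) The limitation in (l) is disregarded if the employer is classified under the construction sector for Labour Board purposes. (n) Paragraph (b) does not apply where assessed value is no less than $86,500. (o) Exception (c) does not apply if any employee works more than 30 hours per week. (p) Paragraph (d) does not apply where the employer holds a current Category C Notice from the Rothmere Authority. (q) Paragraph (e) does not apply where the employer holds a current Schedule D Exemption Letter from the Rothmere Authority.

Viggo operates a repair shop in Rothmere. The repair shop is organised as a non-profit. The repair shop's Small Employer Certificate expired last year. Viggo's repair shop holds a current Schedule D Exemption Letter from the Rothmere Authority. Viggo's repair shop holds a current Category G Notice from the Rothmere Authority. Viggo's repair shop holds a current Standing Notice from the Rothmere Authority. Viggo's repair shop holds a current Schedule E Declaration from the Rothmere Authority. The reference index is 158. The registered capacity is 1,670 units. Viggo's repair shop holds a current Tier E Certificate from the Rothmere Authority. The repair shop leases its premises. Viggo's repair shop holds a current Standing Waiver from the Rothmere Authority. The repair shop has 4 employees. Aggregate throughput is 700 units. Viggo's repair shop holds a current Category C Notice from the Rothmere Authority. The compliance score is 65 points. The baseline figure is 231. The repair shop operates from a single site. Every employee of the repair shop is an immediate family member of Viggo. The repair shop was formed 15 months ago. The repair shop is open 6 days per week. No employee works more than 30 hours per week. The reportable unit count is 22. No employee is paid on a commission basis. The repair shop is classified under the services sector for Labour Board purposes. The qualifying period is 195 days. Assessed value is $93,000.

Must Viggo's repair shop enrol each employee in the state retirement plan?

Yes — Viggo's repair shop must enrol each employee in the state retirement plan.

Exception (a)'s conditions are all satisfied: the employer's headcount is 4, under the 5 limit; a current Standing Notice is held. However, paragraphs (f)–(m) must be considered: (f) is engaged — a current Tier E Certificate is held. (g) would limit (f) — aggregate throughput is 700 units, meeting the 620 units threshold — but (h) sets (g) aside: (h) operates against (g): the baseline figure is 231, meeting the 175 threshold. (i) would limit (h) — a current Category G Notice is held — but (j) sets (i) aside: (j) is triggered — the qualifying period is 195 days, below the 205 days limit. (k) applies (the reportable unit count is 22, meeting the 18 threshold), but is itself disapplied by (l): (l) operates against (k): the reference index is 158, meeting the 155 threshold. (m), which would lift (l), is not triggered — the repair shop is classified under the services sector. So (a) is unavailable.
All of (b)'s requirements are met (every employee is an immediate family member; the employer operates from a single site; no employee is paid on commission). But: (n) applies — assessed value is $93,000, meeting the $86,500 threshold. Exception (b) does not apply.
Exception (c) requires that the employer holds a current Small Employer Certificate from the Rothmere Labour Board; but the Small Employer Certificate has expired, so (c) is unavailable.
Exception (d) is satisfied on its face — the employer is a non-profit; a current Schedule E Declaration is held. However, paragraph (p) must be considered: (p) operates against (d): a current Category C Notice is held. (d) is therefore removed.
Exception (e) does not apply: the registered capacity is 1,670 units, not under 1,470 units.
No exception applies. The general rule governs.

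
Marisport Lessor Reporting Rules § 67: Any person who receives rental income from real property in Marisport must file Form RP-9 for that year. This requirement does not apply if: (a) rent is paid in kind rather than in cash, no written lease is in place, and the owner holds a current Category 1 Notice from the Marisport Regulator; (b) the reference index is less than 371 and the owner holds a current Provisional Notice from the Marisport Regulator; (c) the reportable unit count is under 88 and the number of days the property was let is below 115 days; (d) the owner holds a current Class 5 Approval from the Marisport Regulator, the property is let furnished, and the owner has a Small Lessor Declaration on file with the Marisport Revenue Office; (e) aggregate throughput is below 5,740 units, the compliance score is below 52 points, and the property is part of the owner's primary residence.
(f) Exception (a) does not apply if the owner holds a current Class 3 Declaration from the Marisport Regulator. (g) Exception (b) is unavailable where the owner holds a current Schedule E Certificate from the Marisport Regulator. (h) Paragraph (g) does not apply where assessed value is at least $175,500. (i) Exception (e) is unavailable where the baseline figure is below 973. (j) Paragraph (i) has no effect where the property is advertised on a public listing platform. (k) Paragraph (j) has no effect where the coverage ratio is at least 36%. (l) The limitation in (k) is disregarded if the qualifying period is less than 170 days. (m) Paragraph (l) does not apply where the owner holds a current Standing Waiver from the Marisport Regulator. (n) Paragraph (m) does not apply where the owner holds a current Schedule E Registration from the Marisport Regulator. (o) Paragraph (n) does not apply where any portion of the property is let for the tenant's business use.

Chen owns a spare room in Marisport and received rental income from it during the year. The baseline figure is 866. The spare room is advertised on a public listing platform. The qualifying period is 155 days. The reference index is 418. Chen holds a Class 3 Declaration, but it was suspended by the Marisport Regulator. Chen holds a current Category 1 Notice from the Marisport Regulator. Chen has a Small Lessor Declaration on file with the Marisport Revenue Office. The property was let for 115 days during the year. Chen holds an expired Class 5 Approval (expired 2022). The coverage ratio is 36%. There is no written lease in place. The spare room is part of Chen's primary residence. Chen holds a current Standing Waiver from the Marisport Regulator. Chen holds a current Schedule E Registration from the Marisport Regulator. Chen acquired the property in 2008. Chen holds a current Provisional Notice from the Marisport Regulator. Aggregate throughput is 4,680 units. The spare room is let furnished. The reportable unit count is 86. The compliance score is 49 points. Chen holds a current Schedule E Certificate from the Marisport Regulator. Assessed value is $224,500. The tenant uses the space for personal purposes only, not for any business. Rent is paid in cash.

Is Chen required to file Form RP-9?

Exception (a) does not apply: rent is paid in cash.
Exception (b) requires that the reference index is less than 371; but the reference index is 418, not less than 371, so (b) is unavailable.
Exception (c) fails — the number of days the property was let is 115 days, not below 115 days.
Exception (d) requires that the owner holds a current Class 5 Approval from the Marisport Regulator; but there is no Class 5 Approval in force, so (d) is unavailable.
Exception (e): aggregate throughput is 4,680 units, below the 5,740 units limit; the compliance score is 49 points, below the 52 points limit; the spare room is part of the primary residence — every condition holds. As to paragraphs (i)–(o): (i) is triggered (the baseline figure is 866, below the 973 limit), but is overridden by (j): (j) applies — the property is publicly advertised. (k) is triggered (the coverage ratio is 36%, meeting the 36% threshold), but is set aside by (l): (l) applies — the qualifying period is 155 days, less than the 170 days limit. (m) would limit (l) — a current Standing Waiver is held — but (n) sets (m) aside: (n) operates against (m): a current Schedule E Registration is held. (o) is not engaged (the space is used for personal purposes only), so (n) stands. So (e) applies.

No — exception (e) applies; Chen is not required to file Form RP-9.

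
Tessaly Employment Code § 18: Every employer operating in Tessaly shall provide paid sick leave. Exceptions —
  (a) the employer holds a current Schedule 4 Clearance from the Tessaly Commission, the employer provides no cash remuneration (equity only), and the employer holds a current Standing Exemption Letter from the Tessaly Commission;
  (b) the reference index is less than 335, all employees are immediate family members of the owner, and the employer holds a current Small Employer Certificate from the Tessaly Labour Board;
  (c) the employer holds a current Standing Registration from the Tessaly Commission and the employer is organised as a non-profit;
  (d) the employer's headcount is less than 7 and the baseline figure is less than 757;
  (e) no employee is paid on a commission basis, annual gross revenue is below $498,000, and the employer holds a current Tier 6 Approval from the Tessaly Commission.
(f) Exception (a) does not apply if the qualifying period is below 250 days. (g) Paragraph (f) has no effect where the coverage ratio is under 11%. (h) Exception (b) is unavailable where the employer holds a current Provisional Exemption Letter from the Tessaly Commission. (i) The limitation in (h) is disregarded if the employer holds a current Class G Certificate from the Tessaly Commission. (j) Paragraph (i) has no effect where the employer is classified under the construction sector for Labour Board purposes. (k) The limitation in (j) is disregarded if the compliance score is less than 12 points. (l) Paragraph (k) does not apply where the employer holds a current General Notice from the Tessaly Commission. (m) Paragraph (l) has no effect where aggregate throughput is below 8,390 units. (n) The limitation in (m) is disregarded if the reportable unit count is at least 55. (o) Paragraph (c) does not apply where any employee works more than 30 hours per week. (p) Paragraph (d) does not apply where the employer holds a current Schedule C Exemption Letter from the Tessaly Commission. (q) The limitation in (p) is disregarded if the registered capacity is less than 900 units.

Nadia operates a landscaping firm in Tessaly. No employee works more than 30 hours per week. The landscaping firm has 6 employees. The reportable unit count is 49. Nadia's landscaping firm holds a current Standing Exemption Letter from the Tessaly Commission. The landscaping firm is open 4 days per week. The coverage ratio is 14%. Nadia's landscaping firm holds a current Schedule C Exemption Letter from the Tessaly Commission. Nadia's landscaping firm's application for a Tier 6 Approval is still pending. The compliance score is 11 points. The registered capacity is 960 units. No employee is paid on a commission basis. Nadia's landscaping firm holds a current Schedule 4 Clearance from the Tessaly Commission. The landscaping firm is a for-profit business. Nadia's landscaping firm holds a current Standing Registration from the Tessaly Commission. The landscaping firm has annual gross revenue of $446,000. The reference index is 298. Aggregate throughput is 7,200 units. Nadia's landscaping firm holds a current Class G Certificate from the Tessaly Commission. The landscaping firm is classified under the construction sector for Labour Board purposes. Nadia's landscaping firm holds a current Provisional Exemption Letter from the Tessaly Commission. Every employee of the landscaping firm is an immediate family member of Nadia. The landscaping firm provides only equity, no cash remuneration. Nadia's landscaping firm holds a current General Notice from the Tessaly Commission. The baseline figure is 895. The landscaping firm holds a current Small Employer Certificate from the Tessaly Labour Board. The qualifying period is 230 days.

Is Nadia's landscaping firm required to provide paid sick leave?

All of (a)'s requirements are met (a current Schedule 4 Clearance is held; remuneration is equity-only; a current Standing Exemption Letter is held). But applying paragraphs (f)–(g): (f) is triggered — the qualifying period is 230 days, below the 250 days limit. (g), which would lift (f), is not engaged — the coverage ratio is 14%, not under 11%. (a) is therefore removed.
Exception (b): the reference index is 298, less than the 335 limit; every employee is an immediate family member; a current Small Employer Certificate is held — every condition holds. Applying paragraphs (h)–(n): (h) would limit (b) — a current Provisional Exemption Letter is held — but (i) sets (h) aside: (i) operates — a current Class G Certificate is held. (j) would limit (i) — the landscaping firm is classified under the construction sector — but (k) sets (j) aside: (k) operates — the compliance score is 11 points, less than the 12 points limit. (l) applies (a current General Notice is held), but yields to (m): (m) operates against (l): aggregate throughput is 7,200 units, below the 8,390 units limit. (n), which would lift (m), is not triggered — the reportable unit count is 49, short of 55. (b) remains available.
Exception (c) does not apply: the employer is for-profit.
Exception (d) fails — the baseline figure is 895, not less than 757.
Exception (e) fails — there is no Tier 6 Approval in force.

No — exception (b) applies; Nadia's landscaping firm is not required to provide paid sick leave.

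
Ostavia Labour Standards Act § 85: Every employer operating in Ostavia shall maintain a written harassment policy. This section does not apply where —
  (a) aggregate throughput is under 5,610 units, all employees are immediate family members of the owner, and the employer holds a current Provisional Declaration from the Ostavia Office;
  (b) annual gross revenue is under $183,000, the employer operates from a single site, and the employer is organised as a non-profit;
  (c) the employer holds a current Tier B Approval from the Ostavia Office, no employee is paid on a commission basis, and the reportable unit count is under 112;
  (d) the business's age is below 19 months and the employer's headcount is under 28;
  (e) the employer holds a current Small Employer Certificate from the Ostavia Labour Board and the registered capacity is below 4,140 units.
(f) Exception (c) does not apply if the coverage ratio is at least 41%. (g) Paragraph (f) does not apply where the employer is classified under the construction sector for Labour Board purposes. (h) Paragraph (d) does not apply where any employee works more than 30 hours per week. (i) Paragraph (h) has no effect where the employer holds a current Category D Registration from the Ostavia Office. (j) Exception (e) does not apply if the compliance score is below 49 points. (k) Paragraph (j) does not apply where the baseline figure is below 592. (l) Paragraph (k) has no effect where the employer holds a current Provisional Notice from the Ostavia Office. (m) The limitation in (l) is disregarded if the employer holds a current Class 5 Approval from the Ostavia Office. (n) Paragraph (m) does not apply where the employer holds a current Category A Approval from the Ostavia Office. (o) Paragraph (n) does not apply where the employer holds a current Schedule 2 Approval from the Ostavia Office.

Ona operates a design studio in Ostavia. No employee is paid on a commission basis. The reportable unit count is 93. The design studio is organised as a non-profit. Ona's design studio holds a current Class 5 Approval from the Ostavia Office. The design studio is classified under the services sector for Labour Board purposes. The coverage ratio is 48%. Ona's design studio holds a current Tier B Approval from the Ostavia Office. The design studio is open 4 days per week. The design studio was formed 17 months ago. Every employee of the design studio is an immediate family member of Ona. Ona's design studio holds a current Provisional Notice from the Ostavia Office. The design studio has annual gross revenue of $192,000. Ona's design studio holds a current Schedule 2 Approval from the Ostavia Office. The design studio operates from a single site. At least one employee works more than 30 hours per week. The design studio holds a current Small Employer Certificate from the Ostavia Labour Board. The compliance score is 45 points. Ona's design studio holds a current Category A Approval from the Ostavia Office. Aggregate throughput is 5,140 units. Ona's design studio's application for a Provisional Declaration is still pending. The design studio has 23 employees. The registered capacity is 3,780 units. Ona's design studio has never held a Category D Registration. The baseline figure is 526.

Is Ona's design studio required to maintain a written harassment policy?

Exception (a) fails — the Provisional Declaration is not current.
Exception (b) fails — annual gross revenue is $192,000, not under $183,000.
All of (c)'s requirements are met (a current Tier B Approval is held; no employee is paid on commission; the reportable unit count is 93, under the 112 limit). Turning to paragraphs (f)–(g): (f) operates against (c): the coverage ratio is 48%, meeting the 41% threshold. (g), which would lift (f), is not triggered — the design studio is classified under the services sector. (c) is therefore removed.
Exception (d)'s conditions are all satisfied: the business's age is 17 months, below the 19 months limit; the employer's headcount is 23, under the 28 limit. However, paragraphs (h)–(i) must be considered: (h) is triggered — at least one employee exceeds 30 hours/week. (i) is not engaged (the Category D Registration is not current), so (h) stands. Exception (d) does not apply.
Exception (e) is satisfied on its face — a current Small Employer Certificate is held; the registered capacity is 3,780 units, below the 4,140 units limit. Considering the limiting provisions: (j) is engaged (the compliance score is 45 points, below the 49 points limit), but is set aside by (k): (k) operates against (j): the baseline figure is 526, below the 592 limit. (l) would limit (k) — a current Provisional Notice is held — but (m) sets (l) aside: (m) operates against (l): a current Class 5 Approval is held. (n) would limit (m) — a current Category A Approval is held — but (o) sets (n) aside: (o) operates — a current Schedule 2 Approval is held. Exception (e) stands.

No — exception (e) applies; Ona's design studio is not required to maintain a written harassment policy.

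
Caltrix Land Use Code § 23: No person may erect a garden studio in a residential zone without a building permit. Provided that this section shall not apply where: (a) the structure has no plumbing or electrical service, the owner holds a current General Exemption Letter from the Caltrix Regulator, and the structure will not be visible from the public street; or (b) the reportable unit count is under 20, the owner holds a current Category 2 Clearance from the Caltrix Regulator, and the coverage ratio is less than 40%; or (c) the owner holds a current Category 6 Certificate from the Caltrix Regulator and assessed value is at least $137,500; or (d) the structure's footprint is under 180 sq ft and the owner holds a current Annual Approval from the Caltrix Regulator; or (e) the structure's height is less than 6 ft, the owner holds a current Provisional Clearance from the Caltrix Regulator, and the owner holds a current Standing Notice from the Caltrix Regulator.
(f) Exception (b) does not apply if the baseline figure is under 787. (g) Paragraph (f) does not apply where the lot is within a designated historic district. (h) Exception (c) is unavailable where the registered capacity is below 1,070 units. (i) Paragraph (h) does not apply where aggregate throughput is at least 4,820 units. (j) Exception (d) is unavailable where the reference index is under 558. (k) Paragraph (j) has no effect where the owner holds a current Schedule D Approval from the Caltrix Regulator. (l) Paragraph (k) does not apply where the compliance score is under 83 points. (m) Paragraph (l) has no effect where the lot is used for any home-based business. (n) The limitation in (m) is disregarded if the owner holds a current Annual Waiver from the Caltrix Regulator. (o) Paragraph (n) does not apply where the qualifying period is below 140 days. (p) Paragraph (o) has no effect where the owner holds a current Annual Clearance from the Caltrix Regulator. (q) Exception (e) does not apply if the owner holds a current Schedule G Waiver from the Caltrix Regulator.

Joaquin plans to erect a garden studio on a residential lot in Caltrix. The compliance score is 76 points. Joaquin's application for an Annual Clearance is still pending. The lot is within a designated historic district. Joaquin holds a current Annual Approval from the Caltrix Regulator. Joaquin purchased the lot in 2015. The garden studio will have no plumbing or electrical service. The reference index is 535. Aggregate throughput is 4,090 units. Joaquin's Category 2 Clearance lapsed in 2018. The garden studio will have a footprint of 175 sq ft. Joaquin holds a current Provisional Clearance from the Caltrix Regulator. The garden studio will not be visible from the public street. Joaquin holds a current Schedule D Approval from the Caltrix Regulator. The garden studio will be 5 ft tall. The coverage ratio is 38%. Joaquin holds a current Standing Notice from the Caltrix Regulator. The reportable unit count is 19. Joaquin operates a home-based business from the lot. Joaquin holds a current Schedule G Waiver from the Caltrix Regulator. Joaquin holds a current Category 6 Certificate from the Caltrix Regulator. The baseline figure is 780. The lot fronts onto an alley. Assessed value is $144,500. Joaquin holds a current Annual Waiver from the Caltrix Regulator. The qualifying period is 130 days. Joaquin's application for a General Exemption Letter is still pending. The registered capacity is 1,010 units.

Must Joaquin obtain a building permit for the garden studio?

No — exception (d) applies; Joaquin does not need a building permit.

Exception (a) fails — no current General Exemption Letter is held.
Exception (b) fails — there is no Category 2 Clearance in force.
Exception (c) is satisfied on its face — a current Category 6 Certificate is held; assessed value is $144,500, meeting the $137,500 threshold. Turning to paragraphs (h)–(i): (h) is engaged — the registered capacity is 1,010 units, below the 1,070 units limit. (i), which would lift (h), is inapplicable — aggregate throughput is 4,090 units, short of 4,820 units. So (c) is unavailable.
Exception (d)'s conditions are all satisfied: the structure's footprint is 175 sq ft, under the 180 sq ft limit; a current Annual Approval is held. Applying paragraphs (j)–(p): (j) would limit (d) — the reference index is 535, under the 558 limit — but (k) sets (j) aside: (k) is engaged — a current Schedule D Approval is held. (l) would limit (k) — the compliance score is 76 points, under the 83 points limit — but (m) sets (l) aside: (m) is engaged — a home-based business operates on the lot. (n) would limit (m) — a current Annual Waiver is held — but (o) sets (n) aside: (o) operates against (n): the qualifying period is 130 days, below the 140 days limit. (p), which would lift (o), does not operate here — no current Annual Clearance is held. (d) remains available.
Exception (e)'s conditions are all satisfied: the structure's height is 5 ft, less than the 6 ft limit; a current Provisional Clearance is held; a current Standing Notice is held. Turning to paragraph (q): (q) applies — a current Schedule G Waiver is held. So (e) is unavailable.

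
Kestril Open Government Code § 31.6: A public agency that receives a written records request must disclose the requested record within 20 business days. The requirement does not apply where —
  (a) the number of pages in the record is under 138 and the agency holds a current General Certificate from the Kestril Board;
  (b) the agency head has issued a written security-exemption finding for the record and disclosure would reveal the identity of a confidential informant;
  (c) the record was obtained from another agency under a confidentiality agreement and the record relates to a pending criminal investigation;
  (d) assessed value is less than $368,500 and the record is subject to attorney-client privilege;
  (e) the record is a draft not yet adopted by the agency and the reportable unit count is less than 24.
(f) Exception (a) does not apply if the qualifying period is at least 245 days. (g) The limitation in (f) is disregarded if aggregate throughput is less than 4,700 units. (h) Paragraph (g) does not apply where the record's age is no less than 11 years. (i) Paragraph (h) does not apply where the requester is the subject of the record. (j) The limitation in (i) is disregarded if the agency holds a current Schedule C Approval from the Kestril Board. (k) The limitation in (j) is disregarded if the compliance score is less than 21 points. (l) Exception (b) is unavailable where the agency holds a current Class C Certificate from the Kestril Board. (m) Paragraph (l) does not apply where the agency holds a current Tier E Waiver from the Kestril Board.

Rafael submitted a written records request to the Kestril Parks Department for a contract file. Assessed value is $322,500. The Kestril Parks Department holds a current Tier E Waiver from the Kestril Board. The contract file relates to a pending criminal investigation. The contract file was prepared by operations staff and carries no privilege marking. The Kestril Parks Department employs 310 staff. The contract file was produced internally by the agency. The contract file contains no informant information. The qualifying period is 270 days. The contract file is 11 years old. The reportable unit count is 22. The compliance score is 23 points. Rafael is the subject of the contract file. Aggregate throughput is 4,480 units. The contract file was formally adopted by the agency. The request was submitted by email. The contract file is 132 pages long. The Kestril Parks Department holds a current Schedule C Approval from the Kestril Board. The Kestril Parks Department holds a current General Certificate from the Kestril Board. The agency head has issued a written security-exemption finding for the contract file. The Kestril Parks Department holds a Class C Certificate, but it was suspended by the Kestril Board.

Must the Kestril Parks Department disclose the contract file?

All of (a)'s requirements are met (the number of pages in the record is 132, under the 138 limit; a current General Certificate is held). But applying paragraphs (f)–(k): (f) operates — the qualifying period is 270 days, meeting the 245 days threshold. (g) would limit (f) — aggregate throughput is 4,480 units, less than the 4,700 units limit — but (h) sets (g) aside: (h) is engaged — the record's age is 11 years, meeting the 11 years threshold. (i) would limit (h) — Rafael is the subject of the contract file — but (j) sets (i) aside: (j) operates against (i): a current Schedule C Approval is held. (k) does not operate here (the compliance score is 23 points, not less than 21 points), so (j) stands. So (a) is unavailable.
Exception (b) does not apply: the contract file contains no informant information.
Exception (c) requires that the record was obtained from another agency under a confidentiality agreement; but the contract file was produced internally, so (c) is unavailable.
Exception (d) requires that the record is subject to attorney-client privilege; but the contract file carries no privilege marking, so (d) is unavailable.
Exception (e) fails — the contract file has been formally adopted.
No exception is made out. the Kestril Parks Department falls within the general rule.

Yes — the Kestril Parks Department must disclose the contract file.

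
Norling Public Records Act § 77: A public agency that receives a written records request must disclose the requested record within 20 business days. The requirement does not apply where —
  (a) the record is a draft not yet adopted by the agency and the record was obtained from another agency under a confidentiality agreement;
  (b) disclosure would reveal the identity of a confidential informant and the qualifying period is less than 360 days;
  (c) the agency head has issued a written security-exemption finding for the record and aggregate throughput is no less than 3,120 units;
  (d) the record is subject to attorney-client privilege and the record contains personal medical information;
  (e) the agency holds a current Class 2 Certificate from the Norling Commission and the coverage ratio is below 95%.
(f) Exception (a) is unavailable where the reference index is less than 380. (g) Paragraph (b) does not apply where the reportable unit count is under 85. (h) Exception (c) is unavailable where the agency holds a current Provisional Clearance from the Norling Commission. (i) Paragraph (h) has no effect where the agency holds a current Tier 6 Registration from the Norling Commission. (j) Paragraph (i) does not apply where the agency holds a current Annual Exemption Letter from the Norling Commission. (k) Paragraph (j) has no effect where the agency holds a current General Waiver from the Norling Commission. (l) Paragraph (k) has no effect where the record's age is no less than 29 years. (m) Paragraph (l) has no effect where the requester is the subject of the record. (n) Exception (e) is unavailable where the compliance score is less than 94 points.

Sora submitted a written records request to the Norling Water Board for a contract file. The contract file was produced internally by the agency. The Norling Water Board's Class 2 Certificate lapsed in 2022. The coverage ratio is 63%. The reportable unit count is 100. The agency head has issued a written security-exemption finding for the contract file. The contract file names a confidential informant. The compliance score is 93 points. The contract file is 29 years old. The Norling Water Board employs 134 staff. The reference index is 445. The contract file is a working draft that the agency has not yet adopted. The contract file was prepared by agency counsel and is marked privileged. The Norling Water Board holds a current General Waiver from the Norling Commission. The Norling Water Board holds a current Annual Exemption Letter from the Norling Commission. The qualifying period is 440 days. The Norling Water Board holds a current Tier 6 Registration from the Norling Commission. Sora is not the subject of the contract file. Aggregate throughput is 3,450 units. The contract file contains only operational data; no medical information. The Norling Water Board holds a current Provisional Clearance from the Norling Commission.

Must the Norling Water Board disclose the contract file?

Yes — the Norling Water Board must disclose the contract file.

Exception (a) fails — the contract file was produced internally.
Exception (b) requires that the qualifying period is less than 360 days; but the qualifying period is 440 days, not less than 360 days, so (b) is unavailable.
Exception (c): a written security-exemption finding has been issued; aggregate throughput is 3,450 units, meeting the 3,120 units threshold — every condition holds. But applying paragraphs (h)–(m): (h) operates — a current Provisional Clearance is held. (i) applies (a current Tier 6 Registration is held), but is set aside by (j): (j) operates against (i): a current Annual Exemption Letter is held. (k) would limit (j) — a current General Waiver is held — but (l) sets (k) aside: (l) operates against (k): the record's age is 29 years, meeting the 29 years threshold. (m), which would lift (l), is not engaged — Sora is not the subject of the contract file. (c) is therefore removed.
Exception (d) requires that the record contains personal medical information; but the contract file contains only operational data, so (d) is unavailable.
Exception (e) fails — no current Class 2 Certificate is held.
None of the exceptions is available; § 77 applies in full.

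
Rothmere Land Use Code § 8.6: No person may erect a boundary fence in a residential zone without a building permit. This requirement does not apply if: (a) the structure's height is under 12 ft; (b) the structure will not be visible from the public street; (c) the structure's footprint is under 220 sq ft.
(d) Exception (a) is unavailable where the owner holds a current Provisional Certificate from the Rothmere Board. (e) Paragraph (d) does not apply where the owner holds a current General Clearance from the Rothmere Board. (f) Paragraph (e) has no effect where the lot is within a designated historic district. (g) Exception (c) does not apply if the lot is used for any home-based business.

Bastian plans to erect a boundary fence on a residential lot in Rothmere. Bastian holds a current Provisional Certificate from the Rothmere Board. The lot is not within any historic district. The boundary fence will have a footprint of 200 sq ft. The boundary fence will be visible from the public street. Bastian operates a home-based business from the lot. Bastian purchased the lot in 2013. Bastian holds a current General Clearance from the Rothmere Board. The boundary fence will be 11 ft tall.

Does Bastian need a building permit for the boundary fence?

Exception (a) is satisfied on its face — the structure's height is 11 ft, under the 12 ft limit. As to paragraphs (d)–(f): (d) would limit (a) — a current Provisional Certificate is held — but (e) sets (d) aside: (e) operates against (d): a current General Clearance is held. (f), which would lift (e), does not operate here — the lot is not in a historic district. So (a) applies.
Exception (b) does not apply: the structure will be visible from the street.
Exception (c) is satisfied on its face — the structure's footprint is 200 sq ft, under the 220 sq ft limit. But applying paragraph (g): (g) operates against (c): a home-based business operates on the lot. (c) is therefore removed.

No — exception (a) applies; Bastian does not need a building permit.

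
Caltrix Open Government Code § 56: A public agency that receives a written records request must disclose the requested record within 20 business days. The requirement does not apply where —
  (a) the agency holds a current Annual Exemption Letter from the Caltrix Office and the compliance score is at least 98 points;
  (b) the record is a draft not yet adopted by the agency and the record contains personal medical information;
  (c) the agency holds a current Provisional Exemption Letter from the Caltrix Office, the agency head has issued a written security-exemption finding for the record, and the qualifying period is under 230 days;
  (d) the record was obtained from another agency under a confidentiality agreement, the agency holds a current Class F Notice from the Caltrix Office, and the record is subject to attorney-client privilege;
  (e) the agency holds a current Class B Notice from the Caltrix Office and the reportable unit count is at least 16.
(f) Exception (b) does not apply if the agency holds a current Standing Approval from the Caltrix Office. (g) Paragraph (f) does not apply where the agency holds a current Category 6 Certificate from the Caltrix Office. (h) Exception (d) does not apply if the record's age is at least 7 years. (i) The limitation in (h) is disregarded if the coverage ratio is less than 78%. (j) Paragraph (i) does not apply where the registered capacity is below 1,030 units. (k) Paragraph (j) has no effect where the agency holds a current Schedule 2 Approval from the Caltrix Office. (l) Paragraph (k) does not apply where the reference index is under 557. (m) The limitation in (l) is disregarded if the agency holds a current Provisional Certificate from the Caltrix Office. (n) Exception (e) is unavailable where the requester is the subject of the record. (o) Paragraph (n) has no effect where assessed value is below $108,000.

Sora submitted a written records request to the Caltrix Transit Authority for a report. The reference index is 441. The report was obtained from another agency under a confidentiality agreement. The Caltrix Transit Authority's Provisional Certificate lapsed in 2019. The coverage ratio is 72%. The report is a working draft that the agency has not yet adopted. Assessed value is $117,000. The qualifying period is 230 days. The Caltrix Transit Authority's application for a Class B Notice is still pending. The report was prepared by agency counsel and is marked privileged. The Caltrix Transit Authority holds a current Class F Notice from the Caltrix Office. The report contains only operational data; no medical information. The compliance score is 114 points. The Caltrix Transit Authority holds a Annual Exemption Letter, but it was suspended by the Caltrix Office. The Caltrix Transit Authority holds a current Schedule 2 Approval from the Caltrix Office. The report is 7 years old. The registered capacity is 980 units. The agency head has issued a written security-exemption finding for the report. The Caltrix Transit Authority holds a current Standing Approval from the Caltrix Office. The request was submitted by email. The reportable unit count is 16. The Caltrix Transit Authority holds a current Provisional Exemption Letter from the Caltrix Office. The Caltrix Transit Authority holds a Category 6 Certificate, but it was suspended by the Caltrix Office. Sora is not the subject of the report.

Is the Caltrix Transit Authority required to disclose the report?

Exception (a) does not apply: there is no Annual Exemption Letter in force.
Exception (b) requires that the record contains personal medical information; but the report contains only operational data, so (b) is unavailable.
Exception (c) fails — the qualifying period is 230 days, not under 230 days.
All of (d)'s requirements are met (the report was obtained under a confidentiality agreement; a current Class F Notice is held; the report is privileged). Turning to paragraphs (h)–(m): (h) is triggered — the record's age is 7 years, meeting the 7 years threshold. (i) operates (the coverage ratio is 72%, less than the 78% limit), but is overridden by (j): (j) operates against (i): the registered capacity is 980 units, below the 1,030 units limit. (k) operates (a current Schedule 2 Approval is held), but is set aside by (l): (l) applies — the reference index is 441, under the 557 limit. (m) is not engaged (no current Provisional Certificate is held), so (l) stands. So (d) is unavailable.
Exception (e) requires that the agency holds a current Class B Notice from the Caltrix Office; but no current Class B Notice is held, so (e) is unavailable.
None of the exceptions is available; § 56 applies in full.

Yes — the Caltrix Transit Authority must disclose the report.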